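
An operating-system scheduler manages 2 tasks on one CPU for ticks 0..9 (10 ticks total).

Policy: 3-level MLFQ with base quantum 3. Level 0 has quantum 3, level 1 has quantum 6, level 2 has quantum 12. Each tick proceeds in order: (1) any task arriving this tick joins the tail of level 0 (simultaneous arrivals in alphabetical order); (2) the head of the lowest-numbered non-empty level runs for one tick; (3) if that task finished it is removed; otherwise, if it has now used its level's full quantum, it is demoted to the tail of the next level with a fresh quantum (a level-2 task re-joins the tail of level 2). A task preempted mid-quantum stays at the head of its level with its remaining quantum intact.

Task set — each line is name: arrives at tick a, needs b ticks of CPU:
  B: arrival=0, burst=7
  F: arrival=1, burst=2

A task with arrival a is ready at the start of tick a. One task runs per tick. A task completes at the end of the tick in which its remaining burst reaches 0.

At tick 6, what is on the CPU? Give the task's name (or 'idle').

t=0: L0/L1/L2 = B/-/- → run B
t=1: L0/L1/L2 = BF/-/- → run B
t=2: L0/L1/L2 = BF/-/- → run B
t=3: L0/L1/L2 = F/B/- → run F
t=4: L0/L1/L2 = F/B/- → run F
t=5: L0/L1/L2 = -/B/- → run B
t=6: L0/L1/L2 = -/B/- → run B
t=7: L0/L1/L2 = -/B/- → run B
t=8: L0/L1/L2 = -/B/- → run B
t=9: (idle)

running at tick 6 = B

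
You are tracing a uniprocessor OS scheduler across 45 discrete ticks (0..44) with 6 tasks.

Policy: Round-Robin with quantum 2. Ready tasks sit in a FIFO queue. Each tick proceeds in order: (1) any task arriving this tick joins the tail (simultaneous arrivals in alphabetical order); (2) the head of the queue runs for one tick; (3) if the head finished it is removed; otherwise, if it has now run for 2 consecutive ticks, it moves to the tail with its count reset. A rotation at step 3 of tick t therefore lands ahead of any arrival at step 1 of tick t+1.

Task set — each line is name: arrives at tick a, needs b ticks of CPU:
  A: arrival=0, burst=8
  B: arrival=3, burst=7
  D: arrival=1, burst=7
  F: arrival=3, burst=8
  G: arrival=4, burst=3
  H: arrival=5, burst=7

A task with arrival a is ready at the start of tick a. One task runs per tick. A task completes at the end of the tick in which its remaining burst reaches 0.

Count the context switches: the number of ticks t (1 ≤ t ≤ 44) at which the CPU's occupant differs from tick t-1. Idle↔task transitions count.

t=0: queue=[A] q_used=0 → run A
t=1: queue=[A,D] q_used=1 → run A
t=2: queue=[D,A] q_used=0 → run D
t=3: queue=[D,A,B,F] q_used=1 → run D
t=4: queue=[A,B,F,D,G] q_used=0 → run A
t=5: queue=[A,B,F,D,G,H] q_used=1 → run A
t=6: queue=[B,F,D,G,H,A] q_used=0 → run B
t=7: queue=[B,F,D,G,H,A] q_used=1 → run B
t=8: queue=[F,D,G,H,A,B] q_used=0 → run F
t=9: queue=[F,D,G,H,A,B] q_used=1 → run F
t=10: queue=[D,G,H,A,B,F] q_used=0 → run D
t=11: queue=[D,G,H,A,B,F] q_used=1 → run D
t=12: queue=[G,H,A,B,F,D] q_used=0 → run G
t=13: queue=[G,H,A,B,F,D] q_used=1 → run G
t=14: queue=[H,A,B,F,D,G] q_used=0 → run H
t=15: queue=[H,A,B,F,D,G] q_used=1 → run H
t=16: queue=[A,B,F,D,G,H] q_used=0 → run A
t=17: queue=[A,B,F,D,G,H] q_used=1 → run A
t=18: queue=[B,F,D,G,H,A] q_used=0 → run B
t=19: queue=[B,F,D,G,H,A] q_used=1 → run B
t=20: queue=[F,D,G,H,A,B] q_used=0 → run F
t=21: queue=[F,D,G,H,A,B] q_used=1 → run F
t=22: queue=[D,G,H,A,B,F] q_used=0 → run D
t=23: queue=[D,G,H,A,B,F] q_used=1 → run D
t=24: queue=[G,H,A,B,F,D] q_used=0 → run G
t=25: queue=[H,A,B,F,D] q_used=0 → run H
t=26: queue=[H,A,B,F,D] q_used=1 → run H
t=27: queue=[A,B,F,D,H] q_used=0 → run A
t=28: queue=[A,B,F,D,H] q_used=1 → run A
t=29: queue=[B,F,D,H] q_used=0 → run B
t=30: queue=[B,F,D,H] q_used=1 → run B
t=31: queue=[F,D,H,B] q_used=0 → run F
t=32: queue=[F,D,H,B] q_used=1 → run F
t=33: queue=[D,H,B,F] q_used=0 → run D
t=34: queue=[H,B,F] q_used=0 → run H
t=35: queue=[H,B,F] q_used=1 → run H
t=36: queue=[B,F,H] q_used=0 → run B
t=37: queue=[F,H] q_used=0 → run F
t=38: queue=[F,H] q_used=1 → run F
t=39: queue=[H] q_used=0 → run H
t=40: (idle)
t=41: (idle)
t=42: (idle)
t=43: (idle)
t=44: (idle)

context switches = 22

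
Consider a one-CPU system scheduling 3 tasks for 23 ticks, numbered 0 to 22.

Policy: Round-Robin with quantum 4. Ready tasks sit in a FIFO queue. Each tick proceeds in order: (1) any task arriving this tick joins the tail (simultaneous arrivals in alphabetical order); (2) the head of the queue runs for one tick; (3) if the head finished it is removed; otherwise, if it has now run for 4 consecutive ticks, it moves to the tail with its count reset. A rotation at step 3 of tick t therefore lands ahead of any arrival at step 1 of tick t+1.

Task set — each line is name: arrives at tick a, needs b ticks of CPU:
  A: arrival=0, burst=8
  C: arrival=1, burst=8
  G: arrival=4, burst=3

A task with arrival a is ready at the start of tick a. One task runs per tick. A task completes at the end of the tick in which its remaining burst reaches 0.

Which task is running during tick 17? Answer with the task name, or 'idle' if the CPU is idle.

t=0: queue=[A] q_used=0 → run A
t=1: queue=[A,C] q_used=1 → run A
t=2: queue=[A,C] q_used=2 → run A
t=3: queue=[A,C] q_used=3 → run A
t=4: queue=[C,A,G] q_used=0 → run C
t=5: queue=[C,A,G] q_used=1 → run C
t=6: queue=[C,A,G] q_used=2 → run C
t=7: queue=[C,A,G] q_used=3 → run C
t=8: queue=[A,G,C] q_used=0 → run A
t=9: queue=[A,G,C] q_used=1 → run A
t=10: queue=[A,G,C] q_used=2 → run A
t=11: queue=[A,G,C] q_used=3 → run A
t=12: queue=[G,C] q_used=0 → run G
t=13: queue=[G,C] q_used=1 → run G
t=14: queue=[G,C] q_used=2 → run G
t=15: queue=[C] q_used=0 → run C
t=16: queue=[C] q_used=1 → run C
t=17: queue=[C] q_used=2 → run C
t=18: queue=[C] q_used=3 → run C
t=19: (idle)
t=20: (idle)
t=21: (idle)
t=22: (idle)

running at tick 17 = C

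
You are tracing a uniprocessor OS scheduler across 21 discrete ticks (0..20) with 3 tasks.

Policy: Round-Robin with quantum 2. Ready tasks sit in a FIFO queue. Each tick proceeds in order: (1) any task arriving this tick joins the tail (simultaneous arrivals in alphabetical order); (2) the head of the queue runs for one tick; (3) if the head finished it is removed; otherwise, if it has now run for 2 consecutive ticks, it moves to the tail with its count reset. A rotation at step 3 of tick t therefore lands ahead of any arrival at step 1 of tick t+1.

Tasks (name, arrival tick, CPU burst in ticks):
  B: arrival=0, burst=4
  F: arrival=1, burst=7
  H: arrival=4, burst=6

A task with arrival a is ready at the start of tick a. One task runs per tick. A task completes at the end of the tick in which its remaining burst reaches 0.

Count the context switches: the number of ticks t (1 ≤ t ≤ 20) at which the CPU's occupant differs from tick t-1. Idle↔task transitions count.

context switches = 9

t=0: queue=[B] q_used=0 → run B
t=1: queue=[B,F] q_used=1 → run B
t=2: queue=[F,B] q_used=0 → run F
t=3: queue=[F,B] q_used=1 → run F
t=4: queue=[B,F,H] q_used=0 → run B
t=5: queue=[B,F,H] q_used=1 → run B
t=6: queue=[F,H] q_used=0 → run F
t=7: queue=[F,H] q_used=1 → run F
t=8: queue=[H,F] q_used=0 → run H
t=9: queue=[H,F] q_used=1 → run H
t=10: queue=[F,H] q_used=0 → run F
t=11: queue=[F,H] q_used=1 → run F
t=12: queue=[H,F] q_used=0 → run H
t=13: queue=[H,F] q_used=1 → run H
t=14: queue=[F,H] q_used=0 → run F
t=15: queue=[H] q_used=0 → run H
t=16: queue=[H] q_used=1 → run H
t=17: (idle)
t=18: (idle)
t=19: (idle)
t=20: (idle)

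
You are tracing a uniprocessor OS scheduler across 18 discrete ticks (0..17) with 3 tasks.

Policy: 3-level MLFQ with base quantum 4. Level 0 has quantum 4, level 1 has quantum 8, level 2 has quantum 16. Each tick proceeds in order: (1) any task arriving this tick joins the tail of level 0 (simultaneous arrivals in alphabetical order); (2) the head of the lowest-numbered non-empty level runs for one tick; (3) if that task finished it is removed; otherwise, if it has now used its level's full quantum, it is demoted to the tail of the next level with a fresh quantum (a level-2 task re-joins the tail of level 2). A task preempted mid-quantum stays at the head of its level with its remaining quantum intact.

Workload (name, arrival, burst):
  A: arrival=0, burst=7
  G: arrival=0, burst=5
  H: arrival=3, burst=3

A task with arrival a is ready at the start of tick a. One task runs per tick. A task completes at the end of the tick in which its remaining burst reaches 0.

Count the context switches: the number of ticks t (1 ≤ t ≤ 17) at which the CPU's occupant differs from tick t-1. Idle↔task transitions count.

t=0: L0/L1/L2 = AG/-/- → run A
t=1: L0/L1/L2 = AG/-/- → run A
t=2: L0/L1/L2 = AG/-/- → run A
t=3: L0/L1/L2 = AGH/-/- → run A
t=4: L0/L1/L2 = GH/A/- → run G
t=5: L0/L1/L2 = GH/A/- → run G
t=6: L0/L1/L2 = GH/A/- → run G
t=7: L0/L1/L2 = GH/A/- → run G
t=8: L0/L1/L2 = H/AG/- → run H
t=9: L0/L1/L2 = H/AG/- → run H
t=10: L0/L1/L2 = H/AG/- → run H
t=11: L0/L1/L2 = -/AG/- → run A
t=12: L0/L1/L2 = -/AG/- → run A
t=13: L0/L1/L2 = -/AG/- → run A
t=14: L0/L1/L2 = -/G/- → run G
t=15: (idle)
t=16: (idle)
t=17: (idle)

context switches = 5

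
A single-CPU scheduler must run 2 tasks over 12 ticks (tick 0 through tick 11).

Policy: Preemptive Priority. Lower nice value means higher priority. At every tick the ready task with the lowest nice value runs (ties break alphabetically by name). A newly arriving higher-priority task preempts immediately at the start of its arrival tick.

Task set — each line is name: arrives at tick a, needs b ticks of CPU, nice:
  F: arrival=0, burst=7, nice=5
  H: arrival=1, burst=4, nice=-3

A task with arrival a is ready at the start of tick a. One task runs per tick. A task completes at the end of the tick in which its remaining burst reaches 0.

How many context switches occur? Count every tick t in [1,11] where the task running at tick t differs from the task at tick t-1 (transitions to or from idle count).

context switches = 3

t=0: ready={F} → run F
t=1: ready={F,H} → run H
t=2: ready={F,H} → run H
t=3: ready={F,H} → run H
t=4: ready={F,H} → run H
t=5: ready={F} → run F
t=6: ready={F} → run F
t=7: ready={F} → run F
t=8: ready={F} → run F
t=9: ready={F} → run F
t=10: ready={F} → run F
t=11: (idle)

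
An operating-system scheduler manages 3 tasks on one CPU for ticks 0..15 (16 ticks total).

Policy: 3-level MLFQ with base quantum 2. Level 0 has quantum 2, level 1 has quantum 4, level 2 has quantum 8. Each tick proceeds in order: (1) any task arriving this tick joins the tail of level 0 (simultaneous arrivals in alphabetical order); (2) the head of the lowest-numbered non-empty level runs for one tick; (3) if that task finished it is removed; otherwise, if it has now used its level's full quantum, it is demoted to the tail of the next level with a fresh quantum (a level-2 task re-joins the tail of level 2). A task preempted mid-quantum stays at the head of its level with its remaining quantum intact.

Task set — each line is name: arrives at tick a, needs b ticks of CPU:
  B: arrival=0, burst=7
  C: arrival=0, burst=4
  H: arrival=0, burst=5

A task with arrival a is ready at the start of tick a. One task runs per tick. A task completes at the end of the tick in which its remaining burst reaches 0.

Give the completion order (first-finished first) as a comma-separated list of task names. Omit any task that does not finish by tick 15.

t=0: L0/L1/L2 = BCH/-/- → run B
t=1: L0/L1/L2 = BCH/-/- → run B
t=2: L0/L1/L2 = CH/B/- → run C
t=3: L0/L1/L2 = CH/B/- → run C
t=4: L0/L1/L2 = H/BC/- → run H
t=5: L0/L1/L2 = H/BC/- → run H
t=6: L0/L1/L2 = -/BCH/- → run B
t=7: L0/L1/L2 = -/BCH/- → run B
t=8: L0/L1/L2 = -/BCH/- → run B
t=9: L0/L1/L2 = -/BCH/- → run B
t=10: L0/L1/L2 = -/CH/B → run C
t=11: L0/L1/L2 = -/CH/B → run C
t=12: L0/L1/L2 = -/H/B → run H
t=13: L0/L1/L2 = -/H/B → run H
t=14: L0/L1/L2 = -/H/B → run H
t=15: L0/L1/L2 = -/-/B → run B

completion order = C, H, B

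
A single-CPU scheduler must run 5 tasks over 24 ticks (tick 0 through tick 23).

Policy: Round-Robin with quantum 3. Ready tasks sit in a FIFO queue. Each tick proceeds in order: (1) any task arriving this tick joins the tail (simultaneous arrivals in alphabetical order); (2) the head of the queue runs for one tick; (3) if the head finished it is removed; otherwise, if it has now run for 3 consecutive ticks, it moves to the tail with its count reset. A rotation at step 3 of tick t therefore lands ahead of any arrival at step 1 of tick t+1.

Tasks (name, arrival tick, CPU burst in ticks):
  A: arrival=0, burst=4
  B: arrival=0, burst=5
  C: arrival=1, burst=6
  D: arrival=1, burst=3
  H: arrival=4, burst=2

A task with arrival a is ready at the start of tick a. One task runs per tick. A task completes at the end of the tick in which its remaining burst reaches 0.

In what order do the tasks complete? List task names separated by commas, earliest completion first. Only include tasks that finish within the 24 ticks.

completion order = D, A, H, B, C

t=0: queue=[A,B] q_used=0 → run A
t=1: queue=[A,B,C,D] q_used=1 → run A
t=2: queue=[A,B,C,D] q_used=2 → run A
t=3: queue=[B,C,D,A] q_used=0 → run B
t=4: queue=[B,C,D,A,H] q_used=1 → run B
t=5: queue=[B,C,D,A,H] q_used=2 → run B
t=6: queue=[C,D,A,H,B] q_used=0 → run C
t=7: queue=[C,D,A,H,B] q_used=1 → run C
t=8: queue=[C,D,A,H,B] q_used=2 → run C
t=9: queue=[D,A,H,B,C] q_used=0 → run D
t=10: queue=[D,A,H,B,C] q_used=1 → run D
t=11: queue=[D,A,H,B,C] q_used=2 → run D
t=12: queue=[A,H,B,C] q_used=0 → run A
t=13: queue=[H,B,C] q_used=0 → run H
t=14: queue=[H,B,C] q_used=1 → run H
t=15: queue=[B,C] q_used=0 → run B
t=16: queue=[B,C] q_used=1 → run B
t=17: queue=[C] q_used=0 → run C
t=18: queue=[C] q_used=1 → run C
t=19: queue=[C] q_used=2 → run C
t=20: (idle)
t=21: (idle)
t=22: (idle)
t=23: (idle)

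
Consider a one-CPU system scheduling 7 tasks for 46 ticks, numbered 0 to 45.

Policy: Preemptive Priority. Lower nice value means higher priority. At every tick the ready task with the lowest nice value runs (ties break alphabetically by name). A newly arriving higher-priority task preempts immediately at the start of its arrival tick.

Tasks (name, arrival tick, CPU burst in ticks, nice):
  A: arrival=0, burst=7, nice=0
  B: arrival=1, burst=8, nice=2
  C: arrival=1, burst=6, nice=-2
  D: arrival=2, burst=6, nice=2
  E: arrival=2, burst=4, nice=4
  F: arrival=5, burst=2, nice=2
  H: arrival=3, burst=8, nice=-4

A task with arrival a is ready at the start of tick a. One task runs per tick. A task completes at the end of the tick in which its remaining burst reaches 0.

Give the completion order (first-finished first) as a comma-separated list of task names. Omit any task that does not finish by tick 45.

completion order = H, C, A, B, D, F, E

t=0: ready={A} → run A
t=1: ready={A,B,C} → run C
t=2: ready={A,B,C,D,E} → run C
t=3: ready={A,B,C,D,E,H} → run H
t=4: ready={A,B,C,D,E,H} → run H
t=5: ready={A,B,C,D,E,F,H} → run H
t=6: ready={A,B,C,D,E,F,H} → run H
t=7: ready={A,B,C,D,E,F,H} → run H
t=8: ready={A,B,C,D,E,F,H} → run H
t=9: ready={A,B,C,D,E,F,H} → run H
t=10: ready={A,B,C,D,E,F,H} → run H
t=11: ready={A,B,C,D,E,F} → run C
t=12: ready={A,B,C,D,E,F} → run C
t=13: ready={A,B,C,D,E,F} → run C
t=14: ready={A,B,C,D,E,F} → run C
t=15: ready={A,B,D,E,F} → run A
t=16: ready={A,B,D,E,F} → run A
t=17: ready={A,B,D,E,F} → run A
t=18: ready={A,B,D,E,F} → run A
t=19: ready={A,B,D,E,F} → run A
t=20: ready={A,B,D,E,F} → run A
t=21: ready={B,D,E,F} → run B
t=22: ready={B,D,E,F} → run B
t=23: ready={B,D,E,F} → run B
t=24: ready={B,D,E,F} → run B
t=25: ready={B,D,E,F} → run B
t=26: ready={B,D,E,F} → run B
t=27: ready={B,D,E,F} → run B
t=28: ready={B,D,E,F} → run B
t=29: ready={D,E,F} → run D
t=30: ready={D,E,F} → run D
t=31: ready={D,E,F} → run D
t=32: ready={D,E,F} → run D
t=33: ready={D,E,F} → run D
t=34: ready={D,E,F} → run D
t=35: ready={E,F} → run F
t=36: ready={E,F} → run F
t=37: ready={E} → run E
t=38: ready={E} → run E
t=39: ready={E} → run E
t=40: ready={E} → run E
t=41: (idle)
t=42: (idle)
t=43: (idle)
t=44: (idle)
t=45: (idle)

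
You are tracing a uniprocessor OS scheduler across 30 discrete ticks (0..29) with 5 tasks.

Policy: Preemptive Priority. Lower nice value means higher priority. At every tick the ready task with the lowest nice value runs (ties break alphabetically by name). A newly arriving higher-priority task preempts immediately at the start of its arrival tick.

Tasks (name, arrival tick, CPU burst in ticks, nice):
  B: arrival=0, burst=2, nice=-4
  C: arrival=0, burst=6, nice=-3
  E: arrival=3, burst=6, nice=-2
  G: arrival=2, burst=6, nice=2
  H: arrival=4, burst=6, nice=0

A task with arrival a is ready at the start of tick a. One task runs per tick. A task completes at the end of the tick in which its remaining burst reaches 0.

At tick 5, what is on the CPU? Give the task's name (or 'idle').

t=0: ready={B,C} → run B
t=1: ready={B,C} → run B
t=2: ready={C,G} → run C
t=3: ready={C,E,G} → run C
t=4: ready={C,E,G,H} → run C
t=5: ready={C,E,G,H} → run C
t=6: ready={C,E,G,H} → run C
t=7: ready={C,E,G,H} → run C
t=8: ready={E,G,H} → run E
t=9: ready={E,G,H} → run E
t=10: ready={E,G,H} → run E
t=11: ready={E,G,H} → run E
t=12: ready={E,G,H} → run E
t=13: ready={E,G,H} → run E
t=14: ready={G,H} → run H
t=15: ready={G,H} → run H
t=16: ready={G,H} → run H
t=17: ready={G,H} → run H
t=18: ready={G,H} → run H
t=19: ready={G,H} → run H
t=20: ready={G} → run G
t=21: ready={G} → run G
t=22: ready={G} → run G
t=23: ready={G} → run G
t=24: ready={G} → run G
t=25: ready={G} → run G
t=26: (idle)
t=27: (idle)
t=28: (idle)
t=29: (idle)

running at tick 5 = C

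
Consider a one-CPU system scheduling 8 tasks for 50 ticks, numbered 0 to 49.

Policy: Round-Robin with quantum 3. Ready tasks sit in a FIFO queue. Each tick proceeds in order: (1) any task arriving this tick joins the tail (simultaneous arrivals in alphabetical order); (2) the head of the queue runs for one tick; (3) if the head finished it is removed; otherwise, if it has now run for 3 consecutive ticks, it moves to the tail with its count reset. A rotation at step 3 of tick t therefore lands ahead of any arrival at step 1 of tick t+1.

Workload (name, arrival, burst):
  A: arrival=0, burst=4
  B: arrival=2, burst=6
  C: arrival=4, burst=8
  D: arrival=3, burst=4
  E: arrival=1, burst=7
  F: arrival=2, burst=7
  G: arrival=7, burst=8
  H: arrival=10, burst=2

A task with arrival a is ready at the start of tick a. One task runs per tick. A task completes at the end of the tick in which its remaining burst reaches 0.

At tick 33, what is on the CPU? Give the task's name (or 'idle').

t=0: queue=[A] q_used=0 → run A
t=1: queue=[A,E] q_used=1 → run A
t=2: queue=[A,E,B,F] q_used=2 → run A
t=3: queue=[E,B,F,A,D] q_used=0 → run E
t=4: queue=[E,B,F,A,D,C] q_used=1 → run E
t=5: queue=[E,B,F,A,D,C] q_used=2 → run E
t=6: queue=[B,F,A,D,C,E] q_used=0 → run B
t=7: queue=[B,F,A,D,C,E,G] q_used=1 → run B
t=8: queue=[B,F,A,D,C,E,G] q_used=2 → run B
t=9: queue=[F,A,D,C,E,G,B] q_used=0 → run F
t=10: queue=[F,A,D,C,E,G,B,H] q_used=1 → run F
t=11: queue=[F,A,D,C,E,G,B,H] q_used=2 → run F
t=12: queue=[A,D,C,E,G,B,H,F] q_used=0 → run A
t=13: queue=[D,C,E,G,B,H,F] q_used=0 → run D
t=14: queue=[D,C,E,G,B,H,F] q_used=1 → run D
t=15: queue=[D,C,E,G,B,H,F] q_used=2 → run D
t=16: queue=[C,E,G,B,H,F,D] q_used=0 → run C
t=17: queue=[C,E,G,B,H,F,D] q_used=1 → run C
t=18: queue=[C,E,G,B,H,F,D] q_used=2 → run C
t=19: queue=[E,G,B,H,F,D,C] q_used=0 → run E
t=20: queue=[E,G,B,H,F,D,C] q_used=1 → run E
t=21: queue=[E,G,B,H,F,D,C] q_used=2 → run E
t=22: queue=[G,B,H,F,D,C,E] q_used=0 → run G
t=23: queue=[G,B,H,F,D,C,E] q_used=1 → run G
t=24: queue=[G,B,H,F,D,C,E] q_used=2 → run G
t=25: queue=[B,H,F,D,C,E,G] q_used=0 → run B
t=26: queue=[B,H,F,D,C,E,G] q_used=1 → run B
t=27: queue=[B,H,F,D,C,E,G] q_used=2 → run B
t=28: queue=[H,F,D,C,E,G] q_used=0 → run H
t=29: queue=[H,F,D,C,E,G] q_used=1 → run H
t=30: queue=[F,D,C,E,G] q_used=0 → run F
t=31: queue=[F,D,C,E,G] q_used=1 → run F
t=32: queue=[F,D,C,E,G] q_used=2 → run F
t=33: queue=[D,C,E,G,F] q_used=0 → run D
t=34: queue=[C,E,G,F] q_used=0 → run C
t=35: queue=[C,E,G,F] q_used=1 → run C
t=36: queue=[C,E,G,F] q_used=2 → run C
t=37: queue=[E,G,F,C] q_used=0 → run E
t=38: queue=[G,F,C] q_used=0 → run G
t=39: queue=[G,F,C] q_used=1 → run G
t=40: queue=[G,F,C] q_used=2 → run G
t=41: queue=[F,C,G] q_used=0 → run F
t=42: queue=[C,G] q_used=0 → run C
t=43: queue=[C,G] q_used=1 → run C
t=44: queue=[G] q_used=0 → run G
t=45: queue=[G] q_used=1 → run G
t=46: (idle)
t=47: (idle)
t=48: (idle)
t=49: (idle)

running at tick 33 = D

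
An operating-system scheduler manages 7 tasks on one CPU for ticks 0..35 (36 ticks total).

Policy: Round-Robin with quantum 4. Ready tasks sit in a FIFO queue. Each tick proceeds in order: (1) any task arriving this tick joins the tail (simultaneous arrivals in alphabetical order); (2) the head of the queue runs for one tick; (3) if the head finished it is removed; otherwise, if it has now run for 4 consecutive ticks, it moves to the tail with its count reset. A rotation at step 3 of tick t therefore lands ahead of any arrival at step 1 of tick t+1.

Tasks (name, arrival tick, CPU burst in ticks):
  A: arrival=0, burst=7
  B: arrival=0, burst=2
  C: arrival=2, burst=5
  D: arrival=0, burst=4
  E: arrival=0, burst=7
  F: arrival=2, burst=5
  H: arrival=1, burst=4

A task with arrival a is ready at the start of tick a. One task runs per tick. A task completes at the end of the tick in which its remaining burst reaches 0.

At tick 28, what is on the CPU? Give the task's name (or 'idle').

t=0: queue=[A,B,D,E] q_used=0 → run A
t=1: queue=[A,B,D,E,H] q_used=1 → run A
t=2: queue=[A,B,D,E,H,C,F] q_used=2 → run A
t=3: queue=[A,B,D,E,H,C,F] q_used=3 → run A
t=4: queue=[B,D,E,H,C,F,A] q_used=0 → run B
t=5: queue=[B,D,E,H,C,F,A] q_used=1 → run B
t=6: queue=[D,E,H,C,F,A] q_used=0 → run D
t=7: queue=[D,E,H,C,F,A] q_used=1 → run D
t=8: queue=[D,E,H,C,F,A] q_used=2 → run D
t=9: queue=[D,E,H,C,F,A] q_used=3 → run D
t=10: queue=[E,H,C,F,A] q_used=0 → run E
t=11: queue=[E,H,C,F,A] q_used=1 → run E
t=12: queue=[E,H,C,F,A] q_used=2 → run E
t=13: queue=[E,H,C,F,A] q_used=3 → run E
t=14: queue=[H,C,F,A,E] q_used=0 → run H
t=15: queue=[H,C,F,A,E] q_used=1 → run H
t=16: queue=[H,C,F,A,E] q_used=2 → run H
t=17: queue=[H,C,F,A,E] q_used=3 → run H
t=18: queue=[C,F,A,E] q_used=0 → run C
t=19: queue=[C,F,A,E] q_used=1 → run C
t=20: queue=[C,F,A,E] q_used=2 → run C
t=21: queue=[C,F,A,E] q_used=3 → run C
t=22: queue=[F,A,E,C] q_used=0 → run F
t=23: queue=[F,A,E,C] q_used=1 → run F
t=24: queue=[F,A,E,C] q_used=2 → run F
t=25: queue=[F,A,E,C] q_used=3 → run F
t=26: queue=[A,E,C,F] q_used=0 → run A
t=27: queue=[A,E,C,F] q_used=1 → run A
t=28: queue=[A,E,C,F] q_used=2 → run A
t=29: queue=[E,C,F] q_used=0 → run E
t=30: queue=[E,C,F] q_used=1 → run E
t=31: queue=[E,C,F] q_used=2 → run E
t=32: queue=[C,F] q_used=0 → run C
t=33: queue=[F] q_used=0 → run F
t=34: (idle)
t=35: (idle)

running at tick 28 = A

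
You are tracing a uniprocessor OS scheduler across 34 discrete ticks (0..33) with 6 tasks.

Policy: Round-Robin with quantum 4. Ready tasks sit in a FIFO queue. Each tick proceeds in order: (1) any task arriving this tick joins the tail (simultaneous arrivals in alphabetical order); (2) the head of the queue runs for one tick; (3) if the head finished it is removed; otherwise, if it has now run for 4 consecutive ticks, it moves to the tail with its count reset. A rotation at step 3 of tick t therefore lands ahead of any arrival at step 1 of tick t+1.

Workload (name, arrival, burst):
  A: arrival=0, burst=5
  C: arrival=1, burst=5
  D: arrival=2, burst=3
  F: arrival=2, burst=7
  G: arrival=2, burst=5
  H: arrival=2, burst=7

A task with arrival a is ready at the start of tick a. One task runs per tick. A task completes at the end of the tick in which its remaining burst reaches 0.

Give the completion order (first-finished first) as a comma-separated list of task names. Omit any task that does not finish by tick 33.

completion order = D, A, C, F, G, H

t=0: queue=[A] q_used=0 → run A
t=1: queue=[A,C] q_used=1 → run A
t=2: queue=[A,C,D,F,G,H] q_used=2 → run A
t=3: queue=[A,C,D,F,G,H] q_used=3 → run A
t=4: queue=[C,D,F,G,H,A] q_used=0 → run C
t=5: queue=[C,D,F,G,H,A] q_used=1 → run C
t=6: queue=[C,D,F,G,H,A] q_used=2 → run C
t=7: queue=[C,D,F,G,H,A] q_used=3 → run C
t=8: queue=[D,F,G,H,A,C] q_used=0 → run D
t=9: queue=[D,F,G,H,A,C] q_used=1 → run D
t=10: queue=[D,F,G,H,A,C] q_used=2 → run D
t=11: queue=[F,G,H,A,C] q_used=0 → run F
t=12: queue=[F,G,H,A,C] q_used=1 → run F
t=13: queue=[F,G,H,A,C] q_used=2 → run F
t=14: queue=[F,G,H,A,C] q_used=3 → run F
t=15: queue=[G,H,A,C,F] q_used=0 → run G
t=16: queue=[G,H,A,C,F] q_used=1 → run G
t=17: queue=[G,H,A,C,F] q_used=2 → run G
t=18: queue=[G,H,A,C,F] q_used=3 → run G
t=19: queue=[H,A,C,F,G] q_used=0 → run H
t=20: queue=[H,A,C,F,G] q_used=1 → run H
t=21: queue=[H,A,C,F,G] q_used=2 → run H
t=22: queue=[H,A,C,F,G] q_used=3 → run H
t=23: queue=[A,C,F,G,H] q_used=0 → run A
t=24: queue=[C,F,G,H] q_used=0 → run C
t=25: queue=[F,G,H] q_used=0 → run F
t=26: queue=[F,G,H] q_used=1 → run F
t=27: queue=[F,G,H] q_used=2 → run F
t=28: queue=[G,H] q_used=0 → run G
t=29: queue=[H] q_used=0 → run H
t=30: queue=[H] q_used=1 → run H
t=31: queue=[H] q_used=2 → run H
t=32: (idle)
t=33: (idle)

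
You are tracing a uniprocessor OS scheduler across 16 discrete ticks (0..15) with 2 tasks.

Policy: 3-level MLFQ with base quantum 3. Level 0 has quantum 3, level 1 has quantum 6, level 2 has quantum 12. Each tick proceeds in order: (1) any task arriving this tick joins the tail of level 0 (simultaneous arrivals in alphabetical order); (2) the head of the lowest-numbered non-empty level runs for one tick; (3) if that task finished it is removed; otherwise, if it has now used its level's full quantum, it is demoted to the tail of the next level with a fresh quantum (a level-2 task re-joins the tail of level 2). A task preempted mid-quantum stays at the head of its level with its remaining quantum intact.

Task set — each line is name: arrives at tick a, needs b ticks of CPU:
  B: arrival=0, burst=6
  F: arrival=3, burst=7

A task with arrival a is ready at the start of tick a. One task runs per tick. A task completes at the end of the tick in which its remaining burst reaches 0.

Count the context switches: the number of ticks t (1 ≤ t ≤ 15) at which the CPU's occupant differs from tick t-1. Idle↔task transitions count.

t=0: L0/L1/L2 = B/-/- → run B
t=1: L0/L1/L2 = B/-/- → run B
t=2: L0/L1/L2 = B/-/- → run B
t=3: L0/L1/L2 = F/B/- → run F
t=4: L0/L1/L2 = F/B/- → run F
t=5: L0/L1/L2 = F/B/- → run F
t=6: L0/L1/L2 = -/BF/- → run B
t=7: L0/L1/L2 = -/BF/- → run B
t=8: L0/L1/L2 = -/BF/- → run B
t=9: L0/L1/L2 = -/F/- → run F
t=10: L0/L1/L2 = -/F/- → run F
t=11: L0/L1/L2 = -/F/- → run F
t=12: L0/L1/L2 = -/F/- → run F
t=13: (idle)
t=14: (idle)
t=15: (idle)

context switches = 4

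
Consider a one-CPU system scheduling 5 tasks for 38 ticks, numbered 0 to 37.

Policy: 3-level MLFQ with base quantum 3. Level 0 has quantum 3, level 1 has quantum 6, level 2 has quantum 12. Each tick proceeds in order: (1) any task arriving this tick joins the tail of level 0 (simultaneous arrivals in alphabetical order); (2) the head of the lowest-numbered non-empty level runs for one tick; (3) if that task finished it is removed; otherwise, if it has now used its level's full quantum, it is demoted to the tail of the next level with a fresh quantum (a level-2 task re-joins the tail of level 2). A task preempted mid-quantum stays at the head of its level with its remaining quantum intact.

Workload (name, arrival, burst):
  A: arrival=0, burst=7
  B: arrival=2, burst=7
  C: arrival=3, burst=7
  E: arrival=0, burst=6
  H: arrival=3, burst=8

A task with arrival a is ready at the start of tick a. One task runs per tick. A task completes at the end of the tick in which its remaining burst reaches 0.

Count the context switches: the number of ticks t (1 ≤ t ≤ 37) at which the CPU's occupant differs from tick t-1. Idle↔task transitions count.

t=0: L0/L1/L2 = AE/-/- → run A
t=1: L0/L1/L2 = AE/-/- → run A
t=2: L0/L1/L2 = AEB/-/- → run A
t=3: L0/L1/L2 = EBCH/A/- → run E
t=4: L0/L1/L2 = EBCH/A/- → run E
t=5: L0/L1/L2 = EBCH/A/- → run E
t=6: L0/L1/L2 = BCH/AE/- → run B
t=7: L0/L1/L2 = BCH/AE/- → run B
t=8: L0/L1/L2 = BCH/AE/- → run B
t=9: L0/L1/L2 = CH/AEB/- → run C
t=10: L0/L1/L2 = CH/AEB/- → run C
t=11: L0/L1/L2 = CH/AEB/- → run C
t=12: L0/L1/L2 = H/AEBC/- → run H
t=13: L0/L1/L2 = H/AEBC/- → run H
t=14: L0/L1/L2 = H/AEBC/- → run H
t=15: L0/L1/L2 = -/AEBCH/- → run A
t=16: L0/L1/L2 = -/AEBCH/- → run A
t=17: L0/L1/L2 = -/AEBCH/- → run A
t=18: L0/L1/L2 = -/AEBCH/- → run A
t=19: L0/L1/L2 = -/EBCH/- → run E
t=20: L0/L1/L2 = -/EBCH/- → run E
t=21: L0/L1/L2 = -/EBCH/- → run E
t=22: L0/L1/L2 = -/BCH/- → run B
t=23: L0/L1/L2 = -/BCH/- → run B
t=24: L0/L1/L2 = -/BCH/- → run B
t=25: L0/L1/L2 = -/BCH/- → run B
t=26: L0/L1/L2 = -/CH/- → run C
t=27: L0/L1/L2 = -/CH/- → run C
t=28: L0/L1/L2 = -/CH/- → run C
t=29: L0/L1/L2 = -/CH/- → run C
t=30: L0/L1/L2 = -/H/- → run H
t=31: L0/L1/L2 = -/H/- → run H
t=32: L0/L1/L2 = -/H/- → run H
t=33: L0/L1/L2 = -/H/- → run H
t=34: L0/L1/L2 = -/H/- → run H
t=35: (idle)
t=36: (idle)
t=37: (idle)

context switches = 10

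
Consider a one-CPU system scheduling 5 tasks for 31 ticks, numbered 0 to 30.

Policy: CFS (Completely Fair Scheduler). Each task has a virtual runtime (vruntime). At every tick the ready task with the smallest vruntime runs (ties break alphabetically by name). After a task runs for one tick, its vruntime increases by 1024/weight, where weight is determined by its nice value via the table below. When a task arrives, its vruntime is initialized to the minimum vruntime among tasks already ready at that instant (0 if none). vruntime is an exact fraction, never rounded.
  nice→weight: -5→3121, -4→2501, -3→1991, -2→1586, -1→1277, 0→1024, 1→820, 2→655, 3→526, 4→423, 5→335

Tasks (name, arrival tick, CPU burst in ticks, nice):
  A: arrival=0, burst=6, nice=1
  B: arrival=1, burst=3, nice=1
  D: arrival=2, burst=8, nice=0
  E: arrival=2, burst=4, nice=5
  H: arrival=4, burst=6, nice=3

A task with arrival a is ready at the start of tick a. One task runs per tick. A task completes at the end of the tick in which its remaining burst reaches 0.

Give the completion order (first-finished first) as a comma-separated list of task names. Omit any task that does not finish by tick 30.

completion order = B, A, D, E, H

t=0: vr[A=0] → run A
t=1: vr[A=256/205 B=256/205] → run A
t=2: vr[A=512/205 B=256/205 D=256/205 E=256/205] → run B
t=3: vr[A=512/205 B=512/205 D=256/205 E=256/205] → run D
t=4: vr[A=512/205 B=512/205 D=461/205 E=256/205 H=256/205] → run E
t=5: vr[A=512/205 B=512/205 D=461/205 E=59136/13735 H=256/205] → run H
t=6: vr[A=512/205 B=512/205 D=461/205 E=59136/13735 H=172288/53915] → run D
t=7: vr[A=512/205 B=512/205 D=666/205 E=59136/13735 H=172288/53915] → run A
t=8: vr[A=768/205 B=512/205 D=666/205 E=59136/13735 H=172288/53915] → run B
t=9: vr[A=768/205 B=768/205 D=666/205 E=59136/13735 H=172288/53915] → run H
t=10: vr[A=768/205 B=768/205 D=666/205 E=59136/13735 H=277248/53915] → run D
t=11: vr[A=768/205 B=768/205 D=871/205 E=59136/13735 H=277248/53915] → run A
t=12: vr[A=1024/205 B=768/205 D=871/205 E=59136/13735 H=277248/53915] → run B
t=13: vr[A=1024/205 D=871/205 E=59136/13735 H=277248/53915] → run D
t=14: vr[A=1024/205 D=1076/205 E=59136/13735 H=277248/53915] → run E
t=15: vr[A=1024/205 D=1076/205 E=20224/2747 H=277248/53915] → run A
t=16: vr[A=256/41 D=1076/205 E=20224/2747 H=277248/53915] → run H
t=17: vr[A=256/41 D=1076/205 E=20224/2747 H=382208/53915] → run D
t=18: vr[A=256/41 D=1281/205 E=20224/2747 H=382208/53915] → run A
t=19: vr[D=1281/205 E=20224/2747 H=382208/53915] → run D
t=20: vr[D=1486/205 E=20224/2747 H=382208/53915] → run H
t=21: vr[D=1486/205 E=20224/2747 H=487168/53915] → run D
t=22: vr[D=1691/205 E=20224/2747 H=487168/53915] → run E
t=23: vr[D=1691/205 E=143104/13735 H=487168/53915] → run D
t=24: vr[E=143104/13735 H=487168/53915] → run H
t=25: vr[E=143104/13735 H=592128/53915] → run E
t=26: vr[H=592128/53915] → run H
t=27: (idle)
t=28: (idle)
t=29: (idle)
t=30: (idle)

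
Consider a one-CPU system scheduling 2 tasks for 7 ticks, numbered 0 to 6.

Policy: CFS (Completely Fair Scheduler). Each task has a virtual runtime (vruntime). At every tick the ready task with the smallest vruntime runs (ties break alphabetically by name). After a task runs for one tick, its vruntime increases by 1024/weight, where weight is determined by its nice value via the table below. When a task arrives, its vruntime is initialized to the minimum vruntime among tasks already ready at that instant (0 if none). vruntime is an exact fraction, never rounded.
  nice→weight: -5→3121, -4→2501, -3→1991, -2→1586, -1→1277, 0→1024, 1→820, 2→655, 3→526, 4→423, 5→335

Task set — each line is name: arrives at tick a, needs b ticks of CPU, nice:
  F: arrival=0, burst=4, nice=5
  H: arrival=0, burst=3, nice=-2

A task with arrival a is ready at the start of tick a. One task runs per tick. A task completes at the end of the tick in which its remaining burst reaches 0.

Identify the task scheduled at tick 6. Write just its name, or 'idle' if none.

t=0: vr[F=0 H=0] → run F
t=1: vr[F=1024/335 H=0] → run H
t=2: vr[F=1024/335 H=512/793] → run H
t=3: vr[F=1024/335 H=1024/793] → run H
t=4: vr[F=1024/335] → run F
t=5: vr[F=2048/335] → run F
t=6: vr[F=3072/335] → run F

running at tick 6 = F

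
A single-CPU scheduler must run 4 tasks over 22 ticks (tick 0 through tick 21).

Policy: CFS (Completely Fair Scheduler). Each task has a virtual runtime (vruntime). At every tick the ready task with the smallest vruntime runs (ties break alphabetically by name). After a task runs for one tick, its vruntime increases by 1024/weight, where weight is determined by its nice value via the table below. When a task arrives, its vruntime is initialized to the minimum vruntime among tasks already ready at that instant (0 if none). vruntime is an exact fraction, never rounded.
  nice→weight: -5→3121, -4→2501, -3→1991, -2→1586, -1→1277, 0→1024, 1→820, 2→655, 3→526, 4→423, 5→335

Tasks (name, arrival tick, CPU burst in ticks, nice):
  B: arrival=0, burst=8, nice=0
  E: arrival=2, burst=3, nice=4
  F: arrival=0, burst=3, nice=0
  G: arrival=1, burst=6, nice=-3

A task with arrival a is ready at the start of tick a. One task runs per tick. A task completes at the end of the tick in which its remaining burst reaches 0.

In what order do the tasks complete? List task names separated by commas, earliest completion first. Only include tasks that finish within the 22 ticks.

completion order = F, G, E, B

t=0: vr[B=0 F=0] → run B
t=1: vr[B=1 F=0 G=0] → run F
t=2: vr[B=1 E=0 F=1 G=0] → run E
t=3: vr[B=1 E=1024/423 F=1 G=0] → run G
t=4: vr[B=1 E=1024/423 F=1 G=1024/1991] → run G
t=5: vr[B=1 E=1024/423 F=1 G=2048/1991] → run B
t=6: vr[B=2 E=1024/423 F=1 G=2048/1991] → run F
t=7: vr[B=2 E=1024/423 F=2 G=2048/1991] → run G
t=8: vr[B=2 E=1024/423 F=2 G=3072/1991] → run G
t=9: vr[B=2 E=1024/423 F=2 G=4096/1991] → run B
t=10: vr[B=3 E=1024/423 F=2 G=4096/1991] → run F
t=11: vr[B=3 E=1024/423 G=4096/1991] → run G
t=12: vr[B=3 E=1024/423 G=5120/1991] → run E
t=13: vr[B=3 E=2048/423 G=5120/1991] → run G
t=14: vr[B=3 E=2048/423] → run B
t=15: vr[B=4 E=2048/423] → run B
t=16: vr[B=5 E=2048/423] → run E
t=17: vr[B=5] → run B
t=18: vr[B=6] → run B
t=19: vr[B=7] → run B
t=20: (idle)
t=21: (idle)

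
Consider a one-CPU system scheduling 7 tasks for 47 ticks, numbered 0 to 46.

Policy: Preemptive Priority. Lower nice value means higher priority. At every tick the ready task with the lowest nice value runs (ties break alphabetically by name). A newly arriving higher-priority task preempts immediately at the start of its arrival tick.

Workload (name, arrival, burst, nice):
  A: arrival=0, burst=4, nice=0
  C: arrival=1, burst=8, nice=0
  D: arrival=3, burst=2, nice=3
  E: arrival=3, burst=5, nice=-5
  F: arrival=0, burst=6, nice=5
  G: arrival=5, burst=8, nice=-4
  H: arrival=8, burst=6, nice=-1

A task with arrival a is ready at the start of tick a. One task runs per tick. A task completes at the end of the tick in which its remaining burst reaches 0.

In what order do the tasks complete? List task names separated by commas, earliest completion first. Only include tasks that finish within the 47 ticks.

completion order = E, G, H, A, C, D, F

t=0: ready={A,F} → run A
t=1: ready={A,C,F} → run A
t=2: ready={A,C,F} → run A
t=3: ready={A,C,D,E,F} → run E
t=4: ready={A,C,D,E,F} → run E
t=5: ready={A,C,D,E,F,G} → run E
t=6: ready={A,C,D,E,F,G} → run E
t=7: ready={A,C,D,E,F,G} → run E
t=8: ready={A,C,D,F,G,H} → run G
t=9: ready={A,C,D,F,G,H} → run G
t=10: ready={A,C,D,F,G,H} → run G
t=11: ready={A,C,D,F,G,H} → run G
t=12: ready={A,C,D,F,G,H} → run G
t=13: ready={A,C,D,F,G,H} → run G
t=14: ready={A,C,D,F,G,H} → run G
t=15: ready={A,C,D,F,G,H} → run G
t=16: ready={A,C,D,F,H} → run H
t=17: ready={A,C,D,F,H} → run H
t=18: ready={A,C,D,F,H} → run H
t=19: ready={A,C,D,F,H} → run H
t=20: ready={A,C,D,F,H} → run H
t=21: ready={A,C,D,F,H} → run H
t=22: ready={A,C,D,F} → run A
t=23: ready={C,D,F} → run C
t=24: ready={C,D,F} → run C
t=25: ready={C,D,F} → run C
t=26: ready={C,D,F} → run C
t=27: ready={C,D,F} → run C
t=28: ready={C,D,F} → run C
t=29: ready={C,D,F} → run C
t=30: ready={C,D,F} → run C
t=31: ready={D,F} → run D
t=32: ready={D,F} → run D
t=33: ready={F} → run F
t=34: ready={F} → run F
t=35: ready={F} → run F
t=36: ready={F} → run F
t=37: ready={F} → run F
t=38: ready={F} → run F
t=39: (idle)
t=40: (idle)
t=41: (idle)
t=42: (idle)
t=43: (idle)
t=44: (idle)
t=45: (idle)
t=46: (idle)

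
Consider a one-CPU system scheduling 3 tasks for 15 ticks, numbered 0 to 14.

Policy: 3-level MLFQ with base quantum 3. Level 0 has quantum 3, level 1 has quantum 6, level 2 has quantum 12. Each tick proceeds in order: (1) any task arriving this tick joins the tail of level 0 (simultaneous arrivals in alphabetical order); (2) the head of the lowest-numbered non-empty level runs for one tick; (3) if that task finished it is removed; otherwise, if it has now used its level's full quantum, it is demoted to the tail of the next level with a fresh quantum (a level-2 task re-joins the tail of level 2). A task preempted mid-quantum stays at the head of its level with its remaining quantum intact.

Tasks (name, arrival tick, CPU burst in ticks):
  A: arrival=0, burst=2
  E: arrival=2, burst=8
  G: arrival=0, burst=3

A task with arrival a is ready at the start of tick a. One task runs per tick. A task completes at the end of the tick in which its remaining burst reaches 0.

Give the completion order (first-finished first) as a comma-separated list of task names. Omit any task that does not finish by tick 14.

completion order = A, G, E

t=0: L0/L1/L2 = AG/-/- → run A
t=1: L0/L1/L2 = AG/-/- → run A
t=2: L0/L1/L2 = GE/-/- → run G
t=3: L0/L1/L2 = GE/-/- → run G
t=4: L0/L1/L2 = GE/-/- → run G
t=5: L0/L1/L2 = E/-/- → run E
t=6: L0/L1/L2 = E/-/- → run E
t=7: L0/L1/L2 = E/-/- → run E
t=8: L0/L1/L2 = -/E/- → run E
t=9: L0/L1/L2 = -/E/- → run E
t=10: L0/L1/L2 = -/E/- → run E
t=11: L0/L1/L2 = -/E/- → run E
t=12: L0/L1/L2 = -/E/- → run E
t=13: (idle)
t=14: (idle)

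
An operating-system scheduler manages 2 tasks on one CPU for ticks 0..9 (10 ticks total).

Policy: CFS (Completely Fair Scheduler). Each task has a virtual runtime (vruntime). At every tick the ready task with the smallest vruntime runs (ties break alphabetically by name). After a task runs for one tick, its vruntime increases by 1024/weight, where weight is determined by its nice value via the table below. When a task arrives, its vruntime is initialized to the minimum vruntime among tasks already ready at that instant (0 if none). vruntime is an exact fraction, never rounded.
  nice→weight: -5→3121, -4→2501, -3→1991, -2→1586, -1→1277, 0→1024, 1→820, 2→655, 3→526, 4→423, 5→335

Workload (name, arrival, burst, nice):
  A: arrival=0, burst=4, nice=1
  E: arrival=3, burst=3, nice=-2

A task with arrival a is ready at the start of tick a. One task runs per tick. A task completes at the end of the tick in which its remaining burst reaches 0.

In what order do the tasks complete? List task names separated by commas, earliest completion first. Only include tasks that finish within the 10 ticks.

t=0: vr[A=0] → run A
t=1: vr[A=256/205] → run A
t=2: vr[A=512/205] → run A
t=3: vr[A=768/205 E=768/205] → run A
t=4: vr[E=768/205] → run E
t=5: vr[E=713984/162565] → run E
t=6: vr[E=818944/162565] → run E
t=7: (idle)
t=8: (idle)
t=9: (idle)

completion order = A, E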